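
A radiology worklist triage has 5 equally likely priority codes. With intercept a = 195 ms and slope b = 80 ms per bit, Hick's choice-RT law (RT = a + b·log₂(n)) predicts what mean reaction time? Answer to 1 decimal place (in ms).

log₂(5) = 2.3219 bits, so RT = 195 + 80 × 2.3219 ≈ 380.754 ms.

380.8 ms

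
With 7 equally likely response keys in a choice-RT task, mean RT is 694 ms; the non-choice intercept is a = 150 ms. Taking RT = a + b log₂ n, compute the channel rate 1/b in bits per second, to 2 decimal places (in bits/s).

b = (694 − 150)/log₂ 7 = 544/2.8074 = 193.777 ms per bit = 0.19378 s/bit; the reciprocal is 5.161 bits/s.

5.16 bits/s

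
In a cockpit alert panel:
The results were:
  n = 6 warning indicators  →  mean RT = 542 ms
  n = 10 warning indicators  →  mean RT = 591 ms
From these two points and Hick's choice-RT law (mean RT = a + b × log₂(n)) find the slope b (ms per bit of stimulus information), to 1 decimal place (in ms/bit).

The slope on a log₂ axis is (591 − 542) / (3.3219 − 2.5850) = 66.489 ms/bit.

66.5 ms/bit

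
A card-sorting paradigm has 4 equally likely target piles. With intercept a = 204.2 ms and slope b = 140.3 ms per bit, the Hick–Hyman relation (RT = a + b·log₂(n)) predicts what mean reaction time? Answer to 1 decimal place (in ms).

log₂(4) = 2 bits, so RT = 204.2 + 140.3 × 2 ≈ 484.800 ms.

484.8 ms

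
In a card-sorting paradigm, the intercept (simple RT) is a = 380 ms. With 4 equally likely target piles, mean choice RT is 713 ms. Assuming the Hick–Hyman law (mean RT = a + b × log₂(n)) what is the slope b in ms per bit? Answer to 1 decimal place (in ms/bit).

166.5 ms/bit

log₂(4) = 2 bits.
b = (RT − a)/log₂ n = (713 − 380) / 2 = 166.500 ms/bit.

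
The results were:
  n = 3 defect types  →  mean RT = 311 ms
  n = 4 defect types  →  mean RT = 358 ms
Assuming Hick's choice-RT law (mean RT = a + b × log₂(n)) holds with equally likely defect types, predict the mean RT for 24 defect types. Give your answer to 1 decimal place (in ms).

650.7 ms

Fit slope and intercept:
  b = (358 − 311) / (log₂ 4 − log₂ 3) = 47 / (2 − 1.5850) = 113.243 ms/bit
  a = 311 − 113.243 × 1.5850 = 131.514 ms
Then RT(24) = 131.514 + 113.243 × log₂ 24 = 131.514 + 113.243 × 4.5850 ≈ 650.728 ms.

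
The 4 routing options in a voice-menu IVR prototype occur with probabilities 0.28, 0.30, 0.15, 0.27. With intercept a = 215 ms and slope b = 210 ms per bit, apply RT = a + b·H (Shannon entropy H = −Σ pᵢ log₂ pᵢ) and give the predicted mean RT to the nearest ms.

626 ms

H = 0.28·log₂(1/0.28) + 0.30·log₂(1/0.30) + 0.15·log₂(1/0.15) + 0.27·log₂(1/0.27) = 1.9559 bits.
RT = 215 + 210 × 1.9559 = 625.73 ms.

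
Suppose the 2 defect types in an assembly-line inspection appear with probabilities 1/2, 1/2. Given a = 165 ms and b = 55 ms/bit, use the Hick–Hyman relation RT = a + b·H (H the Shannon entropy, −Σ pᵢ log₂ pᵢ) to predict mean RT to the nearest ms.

H = −Σ pᵢ log₂ pᵢ = 0.5·1 + 0.5·1 = 1.000 bits.
RT = 165 + 55 × 1.000 = 220.00 ms.

220 ms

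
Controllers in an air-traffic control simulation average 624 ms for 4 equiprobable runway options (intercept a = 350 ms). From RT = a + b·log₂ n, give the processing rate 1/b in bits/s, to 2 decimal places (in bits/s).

b = (624 − 350)/log₂ 4 = 274/2 = 137.000 ms per bit = 0.13700 s/bit; the reciprocal is 7.299 bits/s.

7.30 bits/s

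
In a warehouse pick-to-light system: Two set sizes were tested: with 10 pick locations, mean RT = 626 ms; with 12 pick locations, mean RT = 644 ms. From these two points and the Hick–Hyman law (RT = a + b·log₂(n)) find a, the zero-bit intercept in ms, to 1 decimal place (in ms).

Slope: b = (644 − 626) / (log₂ 12 − log₂ 10) = 18/0.2630 = 68.432 ms/bit.
a = RT₁ − b·log₂ n₁ = 626 − 68.432 × 3.3219 = 398.673 ms.

398.7 ms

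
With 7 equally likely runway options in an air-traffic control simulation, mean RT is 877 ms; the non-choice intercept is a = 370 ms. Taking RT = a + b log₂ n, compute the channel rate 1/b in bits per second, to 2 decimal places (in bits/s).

5.54 bits/s

Choice component = 877 − 370 = 507 ms over log₂(7) = 2.8074 bits.
b = 507 / 2.8074 = 180.597 ms/bit, so 1/b = 5.537 bits/s.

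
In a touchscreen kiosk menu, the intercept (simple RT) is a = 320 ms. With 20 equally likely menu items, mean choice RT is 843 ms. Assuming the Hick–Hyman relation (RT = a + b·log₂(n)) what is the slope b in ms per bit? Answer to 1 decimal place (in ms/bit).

121.0 ms/bit

b = (843 − 320) / log₂(20) = 523 / 4.3219 = 121.011 ms/bit.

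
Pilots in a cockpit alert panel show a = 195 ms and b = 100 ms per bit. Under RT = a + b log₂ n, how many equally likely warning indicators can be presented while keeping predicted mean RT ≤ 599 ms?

Set 195 + 100·log₂ n ≤ 599 → log₂ n ≤ (599 − 195)/100 = 4.0400.
So n ≤ 2^4.0400 = 16.450; the largest integer n is 16.

16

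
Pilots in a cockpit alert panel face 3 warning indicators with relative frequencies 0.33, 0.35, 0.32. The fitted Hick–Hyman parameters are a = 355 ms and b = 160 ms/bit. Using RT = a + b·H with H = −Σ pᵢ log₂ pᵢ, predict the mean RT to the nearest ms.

608 ms

H = 0.33·log₂(1/0.33) + 0.35·log₂(1/0.35) + 0.32·log₂(1/0.32) = 1.5840 bits.
RT = 355 + 160 × 1.5840 = 608.43 ms.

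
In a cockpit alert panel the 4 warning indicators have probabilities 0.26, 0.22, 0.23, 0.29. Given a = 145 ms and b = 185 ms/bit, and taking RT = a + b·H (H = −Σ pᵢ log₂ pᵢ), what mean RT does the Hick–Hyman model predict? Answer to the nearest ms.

513 ms

Entropy contributions −pᵢ log₂ pᵢ: 0.5053, 0.4806, 0.4877, 0.5179; sum H = 1.9914 bits.
RT = a + bH = 145 + 185·1.9914 = 513.42 ms.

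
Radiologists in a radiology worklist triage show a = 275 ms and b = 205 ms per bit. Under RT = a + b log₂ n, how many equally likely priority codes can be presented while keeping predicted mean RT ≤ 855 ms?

7

Information budget: (855 − 275)/205 = 2.8293 bits, so n ≤ 2^2.8293 = 7.107 → at most 7.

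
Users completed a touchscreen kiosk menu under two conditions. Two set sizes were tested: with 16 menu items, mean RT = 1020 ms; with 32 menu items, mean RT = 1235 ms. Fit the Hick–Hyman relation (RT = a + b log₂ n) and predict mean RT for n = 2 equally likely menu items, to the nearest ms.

Fit slope and intercept:
  b = (1235 − 1020) / (log₂ 32 − log₂ 16) = 215 / (5 − 4) = 215 ms/bit
  a = 1020 − 215 × 4 = 160 ms
Then RT(2) = 160 + 215 × log₂ 2 = 160 + 215 × 1 ≈ 375.000 ms.

375 ms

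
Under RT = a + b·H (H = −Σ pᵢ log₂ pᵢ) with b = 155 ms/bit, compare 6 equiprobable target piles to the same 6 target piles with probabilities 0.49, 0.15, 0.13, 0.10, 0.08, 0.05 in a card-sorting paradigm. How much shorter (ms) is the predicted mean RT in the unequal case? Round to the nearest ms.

69 ms

The RT saving is b·ΔH. Equiprobable H₀ = log₂(6) = 2.5850 bits; with the given probabilities H = 2.1373 bits.
b·(H₀ − H) = 155 × (2.5850 − 2.1373) = 69.39 ms.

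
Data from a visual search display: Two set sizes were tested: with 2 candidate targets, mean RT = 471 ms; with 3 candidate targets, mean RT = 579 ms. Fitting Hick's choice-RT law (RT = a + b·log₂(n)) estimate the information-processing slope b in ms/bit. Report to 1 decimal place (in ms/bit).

184.6 ms/bit

The slope on a log₂ axis is (579 − 471) / (1.5850 − 1) = 184.627 ms/bit.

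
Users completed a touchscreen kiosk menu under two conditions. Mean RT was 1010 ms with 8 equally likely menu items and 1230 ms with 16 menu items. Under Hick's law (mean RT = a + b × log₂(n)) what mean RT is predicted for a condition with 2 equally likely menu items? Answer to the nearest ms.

RT is linear in log₂ n, so two points fix the line:
  b = (1230 − 1010) / (log₂ 16 − log₂ 8) = 220 / (4 − 3) = 220 ms/bit
  a = 1010 − 220 × 3 = 350 ms
Then RT(2) = 350 + 220 × log₂ 2 = 350 + 220 × 1 ≈ 570.000 ms.

570 ms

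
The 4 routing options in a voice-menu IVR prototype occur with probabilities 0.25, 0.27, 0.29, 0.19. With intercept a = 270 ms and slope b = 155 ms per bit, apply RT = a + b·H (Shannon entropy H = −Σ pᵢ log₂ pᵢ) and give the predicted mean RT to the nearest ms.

Entropy contributions −pᵢ log₂ pᵢ: 0.5000, 0.5100, 0.5179, 0.4552; sum H = 1.9832 bits.
RT = a + bH = 270 + 155·1.9832 = 577.39 ms.

577 ms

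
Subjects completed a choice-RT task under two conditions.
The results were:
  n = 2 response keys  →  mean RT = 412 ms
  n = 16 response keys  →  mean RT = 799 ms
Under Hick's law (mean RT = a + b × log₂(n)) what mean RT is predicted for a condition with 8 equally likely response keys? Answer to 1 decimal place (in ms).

RT is linear in log₂ n, so two points fix the line:
  b = (799 − 412) / (log₂ 16 − log₂ 2) = 387 / (4 − 1) = 129.000 ms/bit
  a = 412 − 129.000 × 1 = 283.000 ms
Then RT(8) = 283.000 + 129.000 × log₂ 8 = 283.000 + 129.000 × 3 ≈ 670.000 ms.

670.0 ms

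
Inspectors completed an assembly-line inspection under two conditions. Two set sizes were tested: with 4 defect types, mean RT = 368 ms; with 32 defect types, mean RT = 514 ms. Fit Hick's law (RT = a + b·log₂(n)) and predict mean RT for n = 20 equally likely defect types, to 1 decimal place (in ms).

481.0 ms

Fit slope and intercept:
  b = (514 − 368) / (log₂ 32 − log₂ 4) = 146 / (5 − 2) = 48.667 ms/bit
  a = 368 − 48.667 × 2 = 270.667 ms
Then RT(20) = 270.667 + 48.667 × log₂ 20 = 270.667 + 48.667 × 4.3219 ≈ 481.001 ms.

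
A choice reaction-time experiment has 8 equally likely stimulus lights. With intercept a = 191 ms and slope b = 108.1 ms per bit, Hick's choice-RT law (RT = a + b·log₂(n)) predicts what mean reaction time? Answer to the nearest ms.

log₂(8) = 3 bits, so RT = 191 + 108.1 × 3 ≈ 515.300 ms.

515 ms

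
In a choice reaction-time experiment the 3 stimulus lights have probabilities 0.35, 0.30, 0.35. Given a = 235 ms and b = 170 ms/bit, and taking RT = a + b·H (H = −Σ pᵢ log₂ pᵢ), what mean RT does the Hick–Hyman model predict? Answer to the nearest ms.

Entropy contributions −pᵢ log₂ pᵢ: 0.5301, 0.5211, 0.5301; sum H = 1.5813 bits.
RT = a + bH = 235 + 170·1.5813 = 503.82 ms.

504 ms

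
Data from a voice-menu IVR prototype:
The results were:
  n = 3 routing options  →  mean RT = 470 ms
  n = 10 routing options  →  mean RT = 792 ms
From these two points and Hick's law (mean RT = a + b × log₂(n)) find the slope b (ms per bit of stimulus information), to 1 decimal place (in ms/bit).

185.4 ms/bit

b = (RT₂ − RT₁)/(log₂ n₂ − log₂ n₁) = (792 − 470)/(3.3219 − 1.5850) = 185.381 ms/bit.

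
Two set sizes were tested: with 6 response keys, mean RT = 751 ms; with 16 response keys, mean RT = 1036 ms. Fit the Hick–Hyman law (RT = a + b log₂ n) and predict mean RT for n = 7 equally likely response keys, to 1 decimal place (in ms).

With log₂ n on the abscissa the relation is linear; from the two conditions:
  b = (1036 − 751) / (log₂ 16 − log₂ 6) = 285 / (4 − 2.5850) = 201.408 ms/bit
  a = 751 − 201.408 × 2.5850 = 230.368 ms
Then RT(7) = 230.368 + 201.408 × log₂ 7 = 230.368 + 201.408 × 2.8074 ≈ 795.792 ms.

795.8 ms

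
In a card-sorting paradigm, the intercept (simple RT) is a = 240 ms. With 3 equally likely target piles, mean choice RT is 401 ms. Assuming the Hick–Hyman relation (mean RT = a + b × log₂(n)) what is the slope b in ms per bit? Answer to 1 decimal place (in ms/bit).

101.6 ms/bit

3 alternatives carry log₂ 3 = 1.5850 bits; the choice cost is 401 − 240 = 161 ms, so b = 161/1.5850 = 101.580 ms/bit.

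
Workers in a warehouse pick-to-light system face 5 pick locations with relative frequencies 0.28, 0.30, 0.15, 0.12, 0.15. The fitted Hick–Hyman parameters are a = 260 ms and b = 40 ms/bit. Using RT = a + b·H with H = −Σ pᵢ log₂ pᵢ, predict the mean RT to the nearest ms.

349 ms

H = 0.28·log₂(1/0.28) + 0.30·log₂(1/0.30) + 0.15·log₂(1/0.15) + 0.12·log₂(1/0.12) + 0.15·log₂(1/0.15) = 2.2235 bits.
RT = 260 + 40 × 2.2235 = 348.94 ms.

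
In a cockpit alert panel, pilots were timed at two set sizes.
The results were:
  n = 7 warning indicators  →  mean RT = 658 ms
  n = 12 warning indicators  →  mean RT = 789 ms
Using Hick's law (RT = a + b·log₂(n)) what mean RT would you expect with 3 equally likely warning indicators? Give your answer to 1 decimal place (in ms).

452.1 ms

With log₂ n on the abscissa the relation is linear; from the two conditions:
  b = (789 − 658) / (log₂ 12 − log₂ 7) = 131 / (3.5850 − 2.8074) = 168.465 ms/bit
  a = 658 − 168.465 × 2.8074 = 185.058 ms
Then RT(3) = 185.058 + 168.465 × log₂ 3 = 185.058 + 168.465 × 1.5850 ≈ 452.069 ms.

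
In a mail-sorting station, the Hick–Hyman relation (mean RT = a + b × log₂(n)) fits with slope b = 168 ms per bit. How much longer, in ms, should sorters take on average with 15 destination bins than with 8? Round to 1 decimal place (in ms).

152.4 ms

ΔRT = (a + b log₂ n₂) − (a + b log₂ n₁) = b·(log₂ n₂ − log₂ n₁).
log₂(15) − log₂(8) = 3.9069 − 3 = 0.9069.
ΔRT = 168 × 0.9069 = 152.358 ms.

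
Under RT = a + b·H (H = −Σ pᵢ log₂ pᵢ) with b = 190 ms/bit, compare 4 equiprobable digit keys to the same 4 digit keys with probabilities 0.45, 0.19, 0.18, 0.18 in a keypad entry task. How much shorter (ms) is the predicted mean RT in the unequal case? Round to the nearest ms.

26 ms

Equiprobable entropy H₀ = log₂ 4 = 2.0000 bits.
Skewed entropy H = −Σ pᵢ log₂ pᵢ = 1.8642 bits.
ΔRT = b·(H₀ − H) = 190 × 0.1358 = 25.79 ms.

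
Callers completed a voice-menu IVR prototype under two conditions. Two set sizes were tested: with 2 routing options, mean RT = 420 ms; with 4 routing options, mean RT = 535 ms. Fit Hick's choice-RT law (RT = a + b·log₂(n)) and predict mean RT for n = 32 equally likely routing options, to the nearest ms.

880 ms

Solve the two-equation system in a and b:
  b = (535 − 420) / (log₂ 4 − log₂ 2) = 115 / (2 − 1) = 115 ms/bit
  a = 420 − 115 × 1 = 305 ms
Then RT(32) = 305 + 115 × log₂ 32 = 305 + 115 × 5 ≈ 880.000 ms.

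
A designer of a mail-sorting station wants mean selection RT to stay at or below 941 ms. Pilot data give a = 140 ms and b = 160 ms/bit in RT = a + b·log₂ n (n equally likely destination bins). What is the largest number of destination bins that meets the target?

32

Set 140 + 160·log₂ n ≤ 941 → log₂ n ≤ (941 − 140)/160 = 5.0062.
So n ≤ 2^5.0062 = 32.139; the largest integer n is 32.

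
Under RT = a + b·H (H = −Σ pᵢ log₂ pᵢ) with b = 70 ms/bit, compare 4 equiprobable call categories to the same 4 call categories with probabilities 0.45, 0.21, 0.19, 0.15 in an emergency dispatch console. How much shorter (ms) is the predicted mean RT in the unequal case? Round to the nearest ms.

10 ms

The RT saving is b·ΔH. Equiprobable H₀ = log₂(4) = 2.0000 bits; with the given probabilities H = 1.8570 bits.
b·(H₀ − H) = 70 × (2.0000 − 1.8570) = 10.01 ms.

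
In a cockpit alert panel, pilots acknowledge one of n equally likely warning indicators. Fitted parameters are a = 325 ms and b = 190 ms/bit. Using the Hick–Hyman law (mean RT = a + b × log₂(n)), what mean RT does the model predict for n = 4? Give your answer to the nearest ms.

log₂(4) = 2 bits, so RT = 325 + 190 × 2 ≈ 705.000 ms.

705 ms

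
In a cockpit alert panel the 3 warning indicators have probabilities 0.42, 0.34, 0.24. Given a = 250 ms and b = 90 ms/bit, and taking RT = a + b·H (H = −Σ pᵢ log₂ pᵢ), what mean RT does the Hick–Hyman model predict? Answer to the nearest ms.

Entropy contributions −pᵢ log₂ pᵢ: 0.5256, 0.5292, 0.4941; sum H = 1.5490 bits.
RT = a + bH = 250 + 90·1.5490 = 389.41 ms.

389 ms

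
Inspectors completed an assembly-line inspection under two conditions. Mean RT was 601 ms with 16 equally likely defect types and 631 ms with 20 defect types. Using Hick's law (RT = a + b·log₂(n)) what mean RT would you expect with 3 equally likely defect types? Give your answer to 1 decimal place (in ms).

With log₂ n on the abscissa the relation is linear; from the two conditions:
  b = (631 − 601) / (log₂ 20 − log₂ 16) = 30 / (4.3219 − 4) = 93.189 ms/bit
  a = 601 − 93.189 × 4 = 228.246 ms
Then RT(3) = 228.246 + 93.189 × log₂ 3 = 228.246 + 93.189 × 1.5850 ≈ 375.946 ms.

375.9 ms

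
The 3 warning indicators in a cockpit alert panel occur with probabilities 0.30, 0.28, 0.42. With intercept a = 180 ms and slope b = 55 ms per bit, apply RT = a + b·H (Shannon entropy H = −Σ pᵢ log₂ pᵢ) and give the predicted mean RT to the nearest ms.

Entropy contributions −pᵢ log₂ pᵢ: 0.5211, 0.5142, 0.5256; sum H = 1.5610 bits.
RT = a + bH = 180 + 55·1.5610 = 265.85 ms.

266 ms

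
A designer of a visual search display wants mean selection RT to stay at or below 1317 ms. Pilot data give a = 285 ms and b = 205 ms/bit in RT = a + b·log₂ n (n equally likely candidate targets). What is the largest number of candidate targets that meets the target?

32

Information budget: (1317 − 285)/205 = 5.0341 bits, so n ≤ 2^5.0341 = 32.766 → at most 32.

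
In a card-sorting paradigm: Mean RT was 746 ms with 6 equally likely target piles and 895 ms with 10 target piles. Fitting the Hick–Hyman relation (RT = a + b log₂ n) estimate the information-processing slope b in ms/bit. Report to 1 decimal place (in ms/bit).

202.2 ms/bit

The slope on a log₂ axis is (895 − 746) / (3.3219 − 2.5850) = 202.180 ms/bit.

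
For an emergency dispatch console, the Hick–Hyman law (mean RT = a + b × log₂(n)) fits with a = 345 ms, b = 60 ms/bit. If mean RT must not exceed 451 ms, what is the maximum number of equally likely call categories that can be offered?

3

Set 345 + 60·log₂ n ≤ 451 → log₂ n ≤ (451 − 345)/60 = 1.7667.
So n ≤ 2^1.7667 = 3.403; the largest integer n is 3.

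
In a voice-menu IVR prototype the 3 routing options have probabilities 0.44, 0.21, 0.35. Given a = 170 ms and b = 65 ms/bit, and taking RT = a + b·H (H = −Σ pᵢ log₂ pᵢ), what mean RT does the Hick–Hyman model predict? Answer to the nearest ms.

H = 0.44·log₂(1/0.44) + 0.21·log₂(1/0.21) + 0.35·log₂(1/0.35) = 1.5241 bits.
RT = 170 + 65 × 1.5241 = 269.06 ms.

269 ms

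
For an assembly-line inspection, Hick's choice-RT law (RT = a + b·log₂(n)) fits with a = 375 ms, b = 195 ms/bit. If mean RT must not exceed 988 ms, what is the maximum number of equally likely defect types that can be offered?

195·log₂ n ≤ 988 − 375 = 613, giving log₂ n ≤ 3.1436 and n ≤ 8.837. The largest whole number is 8.

8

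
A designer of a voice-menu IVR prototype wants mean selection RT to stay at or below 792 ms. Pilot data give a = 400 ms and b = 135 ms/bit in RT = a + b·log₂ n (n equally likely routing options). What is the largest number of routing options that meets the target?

7

135·log₂ n ≤ 792 − 400 = 392, giving log₂ n ≤ 2.9037 and n ≤ 7.483. The largest whole number is 7.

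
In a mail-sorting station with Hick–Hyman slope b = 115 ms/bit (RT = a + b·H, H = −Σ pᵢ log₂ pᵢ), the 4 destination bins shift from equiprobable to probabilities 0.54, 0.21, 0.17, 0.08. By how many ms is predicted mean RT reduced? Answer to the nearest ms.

37 ms

The RT saving is b·ΔH. Equiprobable H₀ = log₂(4) = 2.0000 bits; with the given probabilities H = 1.6790 bits.
b·(H₀ − H) = 115 × (2.0000 − 1.6790) = 36.92 ms.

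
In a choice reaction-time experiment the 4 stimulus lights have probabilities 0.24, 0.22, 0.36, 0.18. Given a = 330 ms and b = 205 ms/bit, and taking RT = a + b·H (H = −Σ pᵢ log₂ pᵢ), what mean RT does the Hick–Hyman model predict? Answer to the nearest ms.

730 ms

Entropy contributions −pᵢ log₂ pᵢ: 0.4941, 0.4806, 0.5306, 0.4453; sum H = 1.9506 bits.
RT = a + bH = 330 + 205·1.9506 = 729.88 ms.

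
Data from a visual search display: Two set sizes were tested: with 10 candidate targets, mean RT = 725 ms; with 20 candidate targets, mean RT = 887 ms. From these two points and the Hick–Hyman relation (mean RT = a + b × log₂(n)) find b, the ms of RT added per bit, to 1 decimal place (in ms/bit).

b = (RT₂ − RT₁)/(log₂ n₂ − log₂ n₁) = (887 − 725)/(4.3219 − 3.3219) = 162.000 ms/bit.

162.0 ms/bit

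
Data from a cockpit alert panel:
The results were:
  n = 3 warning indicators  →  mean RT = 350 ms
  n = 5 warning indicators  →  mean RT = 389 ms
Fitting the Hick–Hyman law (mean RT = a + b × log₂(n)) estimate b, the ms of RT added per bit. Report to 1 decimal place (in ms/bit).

b = (RT₂ − RT₁)/(log₂ n₂ − log₂ n₁) = (389 − 350)/(2.3219 − 1.5850) = 52.920 ms/bit.

52.9 ms/bit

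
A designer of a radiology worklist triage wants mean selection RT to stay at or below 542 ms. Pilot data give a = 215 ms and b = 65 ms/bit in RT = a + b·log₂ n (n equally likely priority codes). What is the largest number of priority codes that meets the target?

32

Set 215 + 65·log₂ n ≤ 542 → log₂ n ≤ (542 − 215)/65 = 5.0308.
So n ≤ 2^5.0308 = 32.690; the largest integer n is 32.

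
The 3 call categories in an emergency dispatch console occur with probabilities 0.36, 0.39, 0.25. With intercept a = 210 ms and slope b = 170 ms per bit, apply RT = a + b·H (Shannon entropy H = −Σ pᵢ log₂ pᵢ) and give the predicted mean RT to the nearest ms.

H = 0.36·log₂(1/0.36) + 0.39·log₂(1/0.39) + 0.25·log₂(1/0.25) = 1.5604 bits.
RT = 210 + 170 × 1.5604 = 475.27 ms.

475 ms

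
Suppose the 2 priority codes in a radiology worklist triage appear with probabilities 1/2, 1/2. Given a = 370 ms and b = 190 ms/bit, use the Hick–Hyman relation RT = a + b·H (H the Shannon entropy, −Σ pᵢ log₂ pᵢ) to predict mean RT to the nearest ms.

560 ms

Each term −pᵢ log₂ pᵢ: 0.5·1 + 0.5·1; summed, H = 1.000 bits.
Mean RT = a + bH = 370 + 190·1.000 = 560.00 ms.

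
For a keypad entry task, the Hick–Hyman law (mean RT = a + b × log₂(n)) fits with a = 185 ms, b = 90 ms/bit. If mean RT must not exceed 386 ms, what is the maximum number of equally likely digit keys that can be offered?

4

Information budget: (386 − 185)/90 = 2.2333 bits, so n ≤ 2^2.2333 = 4.702 → at most 4.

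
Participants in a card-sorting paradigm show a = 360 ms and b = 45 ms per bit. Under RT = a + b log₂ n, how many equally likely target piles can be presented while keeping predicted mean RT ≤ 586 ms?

32

Information budget: (586 − 360)/45 = 5.0222 bits, so n ≤ 2^5.0222 = 32.497 → at most 32.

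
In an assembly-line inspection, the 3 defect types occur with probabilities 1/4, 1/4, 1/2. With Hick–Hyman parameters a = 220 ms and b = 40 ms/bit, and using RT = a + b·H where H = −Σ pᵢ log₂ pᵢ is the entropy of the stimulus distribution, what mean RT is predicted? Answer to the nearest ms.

280 ms

H = −Σ pᵢ log₂ pᵢ = 0.25·2 + 0.25·2 + 0.5·1 = 1.500 bits.
RT = 220 + 40 × 1.500 = 280.00 ms.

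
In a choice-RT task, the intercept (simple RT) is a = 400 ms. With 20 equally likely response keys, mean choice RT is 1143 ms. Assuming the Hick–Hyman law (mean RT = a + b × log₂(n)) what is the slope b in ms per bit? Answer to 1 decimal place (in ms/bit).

20 alternatives carry log₂ 20 = 4.3219 bits; the choice cost is 1143 − 400 = 743 ms, so b = 743/4.3219 = 171.914 ms/bit.

171.9 ms/bit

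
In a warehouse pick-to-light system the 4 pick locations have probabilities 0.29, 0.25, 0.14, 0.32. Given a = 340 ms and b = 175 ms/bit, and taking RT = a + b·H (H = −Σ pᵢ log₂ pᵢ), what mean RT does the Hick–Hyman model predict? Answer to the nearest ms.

680 ms

Entropy contributions −pᵢ log₂ pᵢ: 0.5179, 0.5000, 0.3971, 0.5260; sum H = 1.9410 bits.
RT = a + bH = 340 + 175·1.9410 = 679.68 ms.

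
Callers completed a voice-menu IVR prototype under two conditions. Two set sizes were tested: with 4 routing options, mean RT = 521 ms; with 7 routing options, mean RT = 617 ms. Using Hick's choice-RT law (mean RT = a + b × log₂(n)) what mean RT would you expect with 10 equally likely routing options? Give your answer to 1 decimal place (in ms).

Solve the two-equation system in a and b:
  b = (617 − 521) / (log₂ 7 − log₂ 4) = 96 / (2.8074 − 2) = 118.907 ms/bit
  a = 521 − 118.907 × 2 = 283.186 ms
Then RT(10) = 283.186 + 118.907 × log₂ 10 = 283.186 + 118.907 × 3.3219 ≈ 678.186 ms.

678.2 ms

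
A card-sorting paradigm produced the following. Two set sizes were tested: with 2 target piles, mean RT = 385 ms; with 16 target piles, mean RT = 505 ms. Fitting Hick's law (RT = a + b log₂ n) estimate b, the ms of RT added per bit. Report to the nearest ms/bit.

40 ms/bit

Slope: b = (505 − 385) / (log₂ 16 − log₂ 2) = 120/3.0000 = 40 ms/bit.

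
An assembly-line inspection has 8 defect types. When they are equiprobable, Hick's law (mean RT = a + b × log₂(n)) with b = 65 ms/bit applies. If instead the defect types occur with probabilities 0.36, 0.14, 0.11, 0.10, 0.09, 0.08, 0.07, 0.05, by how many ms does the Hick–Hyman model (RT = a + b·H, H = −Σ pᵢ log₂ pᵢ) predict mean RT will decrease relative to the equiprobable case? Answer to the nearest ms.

The RT saving is b·ΔH. Equiprobable H₀ = log₂(8) = 3.0000 bits; with the given probabilities H = 2.6990 bits.
b·(H₀ − H) = 65 × (3.0000 − 2.6990) = 19.56 ms.

20 ms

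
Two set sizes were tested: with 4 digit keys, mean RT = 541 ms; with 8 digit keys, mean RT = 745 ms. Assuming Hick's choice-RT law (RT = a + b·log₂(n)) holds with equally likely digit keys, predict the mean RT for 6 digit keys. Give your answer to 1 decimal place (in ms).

660.3 ms

RT is linear in log₂ n, so two points fix the line:
  b = (745 − 541) / (log₂ 8 − log₂ 4) = 204 / (3 − 2) = 204.000 ms/bit
  a = 541 − 204.000 × 2 = 133.000 ms
Then RT(6) = 133.000 + 204.000 × log₂ 6 = 133.000 + 204.000 × 2.5850 ≈ 660.332 ms.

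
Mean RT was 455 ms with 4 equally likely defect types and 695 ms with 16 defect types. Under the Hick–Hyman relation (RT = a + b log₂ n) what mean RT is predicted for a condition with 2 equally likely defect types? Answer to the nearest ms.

335 ms

With log₂ n on the abscissa the relation is linear; from the two conditions:
  b = (695 − 455) / (log₂ 16 − log₂ 4) = 240 / (4 − 2) = 120 ms/bit
  a = 455 − 120 × 2 = 215 ms
Then RT(2) = 215 + 120 × log₂ 2 = 215 + 120 × 1 ≈ 335.000 ms.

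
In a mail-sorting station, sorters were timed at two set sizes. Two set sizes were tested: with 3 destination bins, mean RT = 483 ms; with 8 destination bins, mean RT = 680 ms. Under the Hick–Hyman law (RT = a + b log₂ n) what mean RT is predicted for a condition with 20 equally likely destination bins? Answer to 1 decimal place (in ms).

864.0 ms

Solve the two-equation system in a and b:
  b = (680 − 483) / (log₂ 8 − log₂ 3) = 197 / (3 − 1.5850) = 139.219 ms/bit
  a = 483 − 139.219 × 1.5850 = 262.343 ms
Then RT(20) = 262.343 + 139.219 × log₂ 20 = 262.343 + 139.219 × 4.3219 ≈ 864.037 ms.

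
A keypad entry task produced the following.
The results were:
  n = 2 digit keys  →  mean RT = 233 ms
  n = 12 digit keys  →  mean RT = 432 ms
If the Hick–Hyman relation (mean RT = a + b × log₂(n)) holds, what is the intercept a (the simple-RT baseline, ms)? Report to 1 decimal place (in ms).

156.0 ms

Slope: b = (432 − 233) / (log₂ 12 − log₂ 2) = 199/2.5850 = 76.984 ms/bit.
a = RT₁ − b·log₂ n₁ = 233 − 76.984 × 1 = 156.016 ms.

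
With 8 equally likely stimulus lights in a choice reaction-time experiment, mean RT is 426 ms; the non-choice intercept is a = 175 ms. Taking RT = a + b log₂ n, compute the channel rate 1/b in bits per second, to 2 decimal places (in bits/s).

Choice component = 426 − 175 = 251 ms over log₂(8) = 3 bits.
b = 251 / 3 = 83.667 ms/bit, so 1/b = 11.952 bits/s.

11.95 bits/s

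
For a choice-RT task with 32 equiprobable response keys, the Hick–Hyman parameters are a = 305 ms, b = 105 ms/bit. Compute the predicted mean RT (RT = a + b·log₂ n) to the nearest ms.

log₂(32) = 5 bits, so RT = 305 + 105 × 5 ≈ 830.000 ms.

830 ms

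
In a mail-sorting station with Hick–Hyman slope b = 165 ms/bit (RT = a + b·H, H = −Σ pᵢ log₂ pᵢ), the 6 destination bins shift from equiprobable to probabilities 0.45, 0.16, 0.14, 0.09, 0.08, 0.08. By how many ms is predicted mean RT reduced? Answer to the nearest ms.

The RT saving is b·ΔH. Equiprobable H₀ = log₂(6) = 2.5850 bits; with the given probabilities H = 2.2342 bits.
b·(H₀ − H) = 165 × (2.5850 − 2.2342) = 57.88 ms.

58 ms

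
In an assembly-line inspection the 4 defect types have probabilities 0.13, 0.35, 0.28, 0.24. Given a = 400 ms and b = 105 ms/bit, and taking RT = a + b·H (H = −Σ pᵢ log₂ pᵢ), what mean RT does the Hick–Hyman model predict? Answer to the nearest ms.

H = 0.13·log₂(1/0.13) + 0.35·log₂(1/0.35) + 0.28·log₂(1/0.28) + 0.24·log₂(1/0.24) = 1.9211 bits.
RT = 400 + 105 × 1.9211 = 601.72 ms.

602 ms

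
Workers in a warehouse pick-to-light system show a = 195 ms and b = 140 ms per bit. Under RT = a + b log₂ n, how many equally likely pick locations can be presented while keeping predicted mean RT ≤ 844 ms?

Set 195 + 140·log₂ n ≤ 844 → log₂ n ≤ (844 − 195)/140 = 4.6357.
So n ≤ 2^4.6357 = 24.859; the largest integer n is 24.

24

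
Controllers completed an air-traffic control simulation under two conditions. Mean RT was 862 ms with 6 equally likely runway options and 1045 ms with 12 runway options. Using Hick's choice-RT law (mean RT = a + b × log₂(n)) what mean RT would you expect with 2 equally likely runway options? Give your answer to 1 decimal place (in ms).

RT is linear in log₂ n, so two points fix the line:
  b = (1045 − 862) / (log₂ 12 − log₂ 6) = 183 / (3.5850 − 2.5850) = 183.000 ms/bit
  a = 862 − 183.000 × 2.5850 = 388.952 ms
Then RT(2) = 388.952 + 183.000 × log₂ 2 = 388.952 + 183.000 × 1 ≈ 571.952 ms.

572.0 ms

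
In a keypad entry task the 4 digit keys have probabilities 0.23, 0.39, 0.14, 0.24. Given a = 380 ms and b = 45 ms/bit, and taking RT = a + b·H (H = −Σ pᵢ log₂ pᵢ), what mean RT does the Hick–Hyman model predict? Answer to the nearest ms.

Entropy contributions −pᵢ log₂ pᵢ: 0.4877, 0.5298, 0.3971, 0.4941; sum H = 1.9087 bits.
RT = a + bH = 380 + 45·1.9087 = 465.89 ms.

466 ms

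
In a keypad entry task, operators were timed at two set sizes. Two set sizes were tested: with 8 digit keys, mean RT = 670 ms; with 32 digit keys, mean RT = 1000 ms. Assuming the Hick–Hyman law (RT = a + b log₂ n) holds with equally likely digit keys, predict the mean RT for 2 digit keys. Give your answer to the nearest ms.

Solve the two-equation system in a and b:
  b = (1000 − 670) / (log₂ 32 − log₂ 8) = 330 / (5 − 3) = 165 ms/bit
  a = 670 − 165 × 3 = 175 ms
Then RT(2) = 175 + 165 × log₂ 2 = 175 + 165 × 1 ≈ 340.000 ms.

340 ms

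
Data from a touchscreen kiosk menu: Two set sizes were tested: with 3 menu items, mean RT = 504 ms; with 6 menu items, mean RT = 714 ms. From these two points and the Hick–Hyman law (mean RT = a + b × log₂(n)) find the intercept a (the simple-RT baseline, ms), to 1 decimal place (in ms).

Slope: b = (714 − 504) / (log₂ 6 − log₂ 3) = 210/1.0000 = 210.000 ms/bit.
a = RT₁ − b·log₂ n₁ = 504 − 210.000 × 1.5850 = 171.158 ms.

171.2 ms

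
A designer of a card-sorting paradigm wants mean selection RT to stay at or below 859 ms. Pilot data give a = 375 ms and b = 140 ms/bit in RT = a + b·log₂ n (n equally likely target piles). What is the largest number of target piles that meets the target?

10

Set 375 + 140·log₂ n ≤ 859 → log₂ n ≤ (859 − 375)/140 = 3.4571.
So n ≤ 2^3.4571 = 10.983; the largest integer n is 10.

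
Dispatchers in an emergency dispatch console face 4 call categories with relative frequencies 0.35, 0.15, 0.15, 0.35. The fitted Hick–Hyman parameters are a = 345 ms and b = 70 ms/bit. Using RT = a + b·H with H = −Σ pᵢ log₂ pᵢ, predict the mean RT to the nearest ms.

H = 0.35·log₂(1/0.35) + 0.15·log₂(1/0.15) + 0.15·log₂(1/0.15) + 0.35·log₂(1/0.35) = 1.8813 bits.
RT = 345 + 70 × 1.8813 = 476.69 ms.

477 ms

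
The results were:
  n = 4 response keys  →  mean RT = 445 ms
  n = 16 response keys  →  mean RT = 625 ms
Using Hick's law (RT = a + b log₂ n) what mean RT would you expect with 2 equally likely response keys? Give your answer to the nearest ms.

Solve the two-equation system in a and b:
  b = (625 − 445) / (log₂ 16 − log₂ 4) = 180 / (4 − 2) = 90 ms/bit
  a = 445 − 90 × 2 = 265 ms
Then RT(2) = 265 + 90 × log₂ 2 = 265 + 90 × 1 ≈ 355.000 ms.

355 ms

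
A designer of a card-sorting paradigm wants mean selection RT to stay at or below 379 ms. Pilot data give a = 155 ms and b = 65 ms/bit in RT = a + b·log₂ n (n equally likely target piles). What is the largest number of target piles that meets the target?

10

Information budget: (379 − 155)/65 = 3.4462 bits, so n ≤ 2^3.4462 = 10.899 → at most 10.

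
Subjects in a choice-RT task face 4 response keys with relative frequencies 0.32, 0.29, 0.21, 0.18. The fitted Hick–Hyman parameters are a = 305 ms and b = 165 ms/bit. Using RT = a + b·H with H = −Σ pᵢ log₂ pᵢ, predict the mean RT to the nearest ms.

H = 0.32·log₂(1/0.32) + 0.29·log₂(1/0.29) + 0.21·log₂(1/0.21) + 0.18·log₂(1/0.18) = 1.9621 bits.
RT = 305 + 165 × 1.9621 = 628.74 ms.

629 ms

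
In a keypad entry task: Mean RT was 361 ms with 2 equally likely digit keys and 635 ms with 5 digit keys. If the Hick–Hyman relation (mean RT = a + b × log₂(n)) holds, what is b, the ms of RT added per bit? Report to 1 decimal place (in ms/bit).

Slope: b = (635 − 361) / (log₂ 5 − log₂ 2) = 274/1.3219 = 207.273 ms/bit.

207.3 ms/bit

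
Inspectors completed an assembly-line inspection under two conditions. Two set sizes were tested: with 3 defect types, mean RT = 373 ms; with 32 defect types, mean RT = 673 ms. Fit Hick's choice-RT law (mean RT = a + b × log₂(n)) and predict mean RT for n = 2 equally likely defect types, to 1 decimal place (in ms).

With log₂ n on the abscissa the relation is linear; from the two conditions:
  b = (673 − 373) / (log₂ 32 − log₂ 3) = 300 / (5 − 1.5850) = 87.847 ms/bit
  a = 373 − 87.847 × 1.5850 = 233.766 ms
Then RT(2) = 233.766 + 87.847 × log₂ 2 = 233.766 + 87.847 × 1 ≈ 321.613 ms.

321.6 ms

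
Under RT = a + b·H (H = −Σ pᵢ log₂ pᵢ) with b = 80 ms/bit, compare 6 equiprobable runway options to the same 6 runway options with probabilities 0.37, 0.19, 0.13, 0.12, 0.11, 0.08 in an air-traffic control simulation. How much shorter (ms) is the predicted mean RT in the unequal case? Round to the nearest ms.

Equiprobable entropy H₀ = log₂ 6 = 2.5850 bits.
Skewed entropy H = −Σ pᵢ log₂ pᵢ = 2.3775 bits.
ΔRT = b·(H₀ − H) = 80 × 0.2075 = 16.60 ms.

17 ms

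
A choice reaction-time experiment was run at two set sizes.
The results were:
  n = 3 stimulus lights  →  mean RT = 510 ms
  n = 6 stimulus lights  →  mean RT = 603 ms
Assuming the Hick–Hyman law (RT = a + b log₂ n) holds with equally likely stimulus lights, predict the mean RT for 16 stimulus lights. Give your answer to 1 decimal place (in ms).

Solve the two-equation system in a and b:
  b = (603 − 510) / (log₂ 6 − log₂ 3) = 93 / (2.5850 − 1.5850) = 93.000 ms/bit
  a = 510 − 93.000 × 1.5850 = 362.598 ms
Then RT(16) = 362.598 + 93.000 × log₂ 16 = 362.598 + 93.000 × 4 ≈ 734.598 ms.

734.6 ms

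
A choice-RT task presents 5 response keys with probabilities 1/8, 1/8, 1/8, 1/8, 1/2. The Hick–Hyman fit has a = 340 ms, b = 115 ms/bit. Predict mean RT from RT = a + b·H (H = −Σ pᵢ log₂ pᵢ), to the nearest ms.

570 ms

Each term −pᵢ log₂ pᵢ: 0.125·3 + 0.125·3 + 0.125·3 + 0.125·3 + 0.5·1; summed, H = 2.000 bits.
Mean RT = a + bH = 340 + 115·2.000 = 570.00 ms.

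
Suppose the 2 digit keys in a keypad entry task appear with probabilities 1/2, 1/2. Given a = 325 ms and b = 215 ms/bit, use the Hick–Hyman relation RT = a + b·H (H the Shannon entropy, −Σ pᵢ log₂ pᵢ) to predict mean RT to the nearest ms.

Each term −pᵢ log₂ pᵢ: 0.5·1 + 0.5·1; summed, H = 1.000 bits.
Mean RT = a + bH = 325 + 215·1.000 = 540.00 ms.

540 ms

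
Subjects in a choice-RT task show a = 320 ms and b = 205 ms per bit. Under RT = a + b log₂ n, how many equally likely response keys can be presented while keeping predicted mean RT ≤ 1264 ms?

Information budget: (1264 − 320)/205 = 4.6049 bits, so n ≤ 2^4.6049 = 24.334 → at most 24.

24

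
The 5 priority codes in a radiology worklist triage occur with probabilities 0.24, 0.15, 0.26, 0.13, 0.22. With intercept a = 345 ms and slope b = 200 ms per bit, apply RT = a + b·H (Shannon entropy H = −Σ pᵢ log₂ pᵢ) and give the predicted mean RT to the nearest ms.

800 ms

Entropy contributions −pᵢ log₂ pᵢ: 0.4941, 0.4105, 0.5053, 0.3826, 0.4806; sum H = 2.2732 bits.
RT = a + bH = 345 + 200·2.2732 = 799.64 ms.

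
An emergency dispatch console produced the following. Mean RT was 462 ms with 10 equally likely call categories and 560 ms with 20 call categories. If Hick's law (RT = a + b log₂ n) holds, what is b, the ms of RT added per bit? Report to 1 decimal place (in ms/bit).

98.0 ms/bit

The slope on a log₂ axis is (560 − 462) / (4.3219 − 3.3219) = 98.000 ms/bit.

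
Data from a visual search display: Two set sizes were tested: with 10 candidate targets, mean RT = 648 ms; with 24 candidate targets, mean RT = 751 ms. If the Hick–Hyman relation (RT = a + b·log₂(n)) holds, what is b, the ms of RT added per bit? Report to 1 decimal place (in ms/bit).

The slope on a log₂ axis is (751 − 648) / (4.5850 − 3.3219) = 81.550 ms/bit.

81.5 ms/bit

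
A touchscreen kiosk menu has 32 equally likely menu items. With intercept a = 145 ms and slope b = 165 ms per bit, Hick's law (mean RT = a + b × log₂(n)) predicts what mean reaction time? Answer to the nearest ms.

970 ms

log₂(32) = 5 bits, so RT = 145 + 165 × 5 ≈ 970.000 ms.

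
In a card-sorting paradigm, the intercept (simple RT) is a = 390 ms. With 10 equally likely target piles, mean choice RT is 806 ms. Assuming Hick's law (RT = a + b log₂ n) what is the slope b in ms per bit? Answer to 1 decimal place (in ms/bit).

log₂(10) = 3.3219 bits.
b = (RT − a)/log₂ n = (806 − 390) / 3.3219 = 125.228 ms/bit.

125.2 ms/bit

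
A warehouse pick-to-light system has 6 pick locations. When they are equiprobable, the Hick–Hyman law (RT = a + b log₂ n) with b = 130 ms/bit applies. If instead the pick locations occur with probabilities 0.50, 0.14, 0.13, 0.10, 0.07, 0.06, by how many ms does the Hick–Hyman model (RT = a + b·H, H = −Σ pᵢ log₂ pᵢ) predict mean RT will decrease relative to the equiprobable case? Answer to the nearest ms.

Equiprobable entropy H₀ = log₂ 6 = 2.5850 bits.
Skewed entropy H = −Σ pᵢ log₂ pᵢ = 2.1240 bits.
ΔRT = b·(H₀ − H) = 130 × 0.4609 = 59.92 ms.

60 ms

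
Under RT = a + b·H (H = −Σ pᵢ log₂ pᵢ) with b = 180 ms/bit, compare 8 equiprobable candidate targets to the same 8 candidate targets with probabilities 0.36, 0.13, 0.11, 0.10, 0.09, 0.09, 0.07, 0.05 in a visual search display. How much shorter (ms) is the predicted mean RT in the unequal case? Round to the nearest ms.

Equiprobable entropy H₀ = log₂ 8 = 3.0000 bits.
Skewed entropy H = −Σ pᵢ log₂ pᵢ = 2.7057 bits.
ΔRT = b·(H₀ − H) = 180 × 0.2943 = 52.97 ms.

53 ms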